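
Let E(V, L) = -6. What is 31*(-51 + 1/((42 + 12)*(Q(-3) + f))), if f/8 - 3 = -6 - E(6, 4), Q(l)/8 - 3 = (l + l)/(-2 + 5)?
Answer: -2731937/1728 ≈ -1581.0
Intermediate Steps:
Q(l) = 24 + 16*l/3 (Q(l) = 24 + 8*((l + l)/(-2 + 5)) = 24 + 8*((2*l)/3) = 24 + 8*((2*l)*(⅓)) = 24 + 8*(2*l/3) = 24 + 16*l/3)
f = 24 (f = 24 + 8*(-6 - 1*(-6)) = 24 + 8*(-6 + 6) = 24 + 8*0 = 24 + 0 = 24)
31*(-51 + 1/((42 + 12)*(Q(-3) + f))) = 31*(-51 + 1/((42 + 12)*((24 + (16/3)*(-3)) + 24))) = 31*(-51 + 1/(54*((24 - 16) + 24))) = 31*(-51 + 1/(54*(8 + 24))) = 31*(-51 + 1/(54*32)) = 31*(-51 + 1/1728) = 31*(-88127/1728) = -2731937/1728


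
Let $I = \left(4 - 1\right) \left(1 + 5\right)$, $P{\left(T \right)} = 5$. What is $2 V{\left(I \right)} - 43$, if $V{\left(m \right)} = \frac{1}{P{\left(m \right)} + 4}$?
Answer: $- \frac{385}{9} \approx -42.778$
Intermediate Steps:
$I = 18$ ($I = 3 \cdot 6 = 18$)
$V{\left(m \right)} = \frac{1}{9}$ ($V{\left(m \right)} = \frac{1}{5 + 4} = \frac{1}{9}$)
$2 V{\left(I \right)} - 43 = 2 \cdot \frac{1}{9} - 43 = \frac{2}{9} - 43 = - \frac{385}{9}$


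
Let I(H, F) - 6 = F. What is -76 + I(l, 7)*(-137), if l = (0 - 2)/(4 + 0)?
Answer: -1857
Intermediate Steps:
l = -1/2 (l = -2/4 = -2*1/4 = -1/2 ≈ -0.50000)
I(H, F) = 6 + F
-76 + I(l, 7)*(-137) = -76 + (6 + 7)*(-137) = -76 + 13*(-137) = -76 - 1781 = -1857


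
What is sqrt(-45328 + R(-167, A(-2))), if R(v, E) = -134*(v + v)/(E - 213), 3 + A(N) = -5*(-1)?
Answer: 2*I*sqrt(506872851)/211 ≈ 213.4*I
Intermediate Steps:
A(N) = 2 (A(N) = -3 - 5*(-1) = -3 + 5 = 2)
R(v, E) = -268*v/(-213 + E) (R(v, E) = -134*2*v/(-213 + E) = -268*v/(-213 + E))
sqrt(-45328 + R(-167, A(-2))) = sqrt(-45328 - 268*(-167)/(-213 + 2)) = sqrt(-45328 - 268*(-167)/(-211)) = sqrt(-45328 - 268*(-167)*(-1/211)) = sqrt(-45328 - 44756/211) = sqrt(-9608964/211) = 2*I*sqrt(506872851)/211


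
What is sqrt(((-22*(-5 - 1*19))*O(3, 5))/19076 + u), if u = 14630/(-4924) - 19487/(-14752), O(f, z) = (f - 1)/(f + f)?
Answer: I*sqrt(769220931683651797562)/21650916632 ≈ 1.281*I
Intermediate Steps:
O(f, z) = (-1 + f)/(2*f) (O(f, z) = (-1 + f)/((2*f)) = (-1 + f)*(1/(2*f)) = (-1 + f)/(2*f))
u = -29966943/18159712 (u = 14630*(-1/4924) - 19487*(-1/14752) = -7315/2462 + 19487/14752 = -29966943/18159712 ≈ -1.6502)
sqrt(((-22*(-5 - 1*19))*O(3, 5))/19076 + u) = sqrt(((-22*(-5 - 1*19))*((1/2)*(-1 + 3)/3))/19076 - 29966943/18159712) = sqrt(((-22*(-5 - 19))*((1/2)*(1/3)*2))*(1/19076) - 29966943/18159712) = sqrt((-22*(-24)*(1/3))*(1/19076) - 29966943/18159712) = sqrt((528*(1/3))*(1/19076) - 29966943/18159712) = sqrt(176*(1/19076) - 29966943/18159712) = sqrt(44/4769 - 29966943/18159712) = sqrt(-142113323839/86603666528) = I*sqrt(769220931683651797562)/21650916632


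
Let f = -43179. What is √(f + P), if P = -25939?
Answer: I*√69118 ≈ 262.9*I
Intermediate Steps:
√(f + P) = √(-43179 - 25939) = √(-69118) = I*√69118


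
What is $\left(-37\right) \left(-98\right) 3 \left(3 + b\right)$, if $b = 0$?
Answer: $32634$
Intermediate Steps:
$\left(-37\right) \left(-98\right) 3 \left(3 + b\right) = \left(-37\right) \left(-98\right) 3 \left(3 + 0\right) = 3626 \cdot 3 \cdot 3 = 3626 \cdot 9 = 32634$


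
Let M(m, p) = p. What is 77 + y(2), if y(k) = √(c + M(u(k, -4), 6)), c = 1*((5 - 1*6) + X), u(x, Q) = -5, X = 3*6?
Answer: 77 + √23 ≈ 81.796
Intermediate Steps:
X = 18
c = 17 (c = 1*((5 - 1*6) + 18) = 1*((5 - 6) + 18) = 1*(-1 + 18) = 1*17 = 17)
y(k) = √23 (y(k) = √(17 + 6) = √23)
77 + y(2) = 77 + √23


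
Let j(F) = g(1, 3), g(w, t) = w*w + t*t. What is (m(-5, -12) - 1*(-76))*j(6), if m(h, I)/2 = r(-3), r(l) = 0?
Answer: 760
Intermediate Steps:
g(w, t) = t² + w² (g(w, t) = w² + t² = t² + w²)
m(h, I) = 0 (m(h, I) = 2*0 = 0)
j(F) = 10 (j(F) = 3² + 1² = 9 + 1 = 10)
(m(-5, -12) - 1*(-76))*j(6) = (0 - 1*(-76))*10 = (0 + 76)*10 = 76*10 = 760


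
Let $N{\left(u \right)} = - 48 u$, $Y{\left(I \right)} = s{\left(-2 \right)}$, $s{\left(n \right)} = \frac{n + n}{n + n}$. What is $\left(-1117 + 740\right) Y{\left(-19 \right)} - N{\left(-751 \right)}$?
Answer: $-36425$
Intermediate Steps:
$s{\left(n \right)} = 1$ ($s{\left(n \right)} = \frac{2 n}{2 n} = 2 n \frac{1}{2 n} = 1$)
$Y{\left(I \right)} = 1$
$\left(-1117 + 740\right) Y{\left(-19 \right)} - N{\left(-751 \right)} = \left(-1117 + 740\right) 1 - \left(-48\right) \left(-751\right) = \left(-377\right) 1 - 36048 = -377 - 36048 = -36425$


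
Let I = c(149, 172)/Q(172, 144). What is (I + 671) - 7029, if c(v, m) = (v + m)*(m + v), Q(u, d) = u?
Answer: -990535/172 ≈ -5758.9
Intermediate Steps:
c(v, m) = (m + v)² (c(v, m) = (m + v)*(m + v) = (m + v)²)
I = 103041/172 (I = (172 + 149)²/172 = 321²*(1/172) = 103041*(1/172) = 103041/172 ≈ 599.08)
(I + 671) - 7029 = (103041/172 + 671) - 7029 = 218453/172 - 7029 = -990535/172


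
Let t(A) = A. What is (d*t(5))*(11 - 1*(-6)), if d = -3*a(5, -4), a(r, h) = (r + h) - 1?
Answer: 0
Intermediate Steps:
a(r, h) = -1 + h + r (a(r, h) = (h + r) - 1 = -1 + h + r)
d = 0 (d = -3*(-1 - 4 + 5) = -3*0 = 0)
(d*t(5))*(11 - 1*(-6)) = (0*5)*(11 - 1*(-6)) = 0*(11 + 6) = 0*17 = 0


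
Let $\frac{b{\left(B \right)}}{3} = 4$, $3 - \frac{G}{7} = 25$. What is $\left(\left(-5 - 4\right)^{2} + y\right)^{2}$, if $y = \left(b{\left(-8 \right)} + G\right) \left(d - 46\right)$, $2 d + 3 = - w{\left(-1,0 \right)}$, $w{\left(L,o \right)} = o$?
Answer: $46594276$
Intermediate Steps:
$G = -154$ ($G = 21 - 175 = -154$)
$d = - \frac{3}{2}$ ($d = - \frac{3}{2} + \frac{\left(-1\right) 0}{2} = - \frac{3}{2} + \frac{1}{2} \cdot 0 = - \frac{3}{2} + 0 = - \frac{3}{2} \approx -1.5$)
$b{\left(B \right)} = 12$ ($b{\left(B \right)} = 3 \cdot 4 = 12$)
$y = 6745$ ($y = \left(12 - 154\right) \left(- \frac{3}{2} - 46\right) = \left(-142\right) \left(- \frac{95}{2}\right) = 6745$)
$\left(\left(-5 - 4\right)^{2} + y\right)^{2} = \left(\left(-5 - 4\right)^{2} + 6745\right)^{2} = \left(\left(-9\right)^{2} + 6745\right)^{2} = \left(81 + 6745\right)^{2} = 6826^{2} = 46594276$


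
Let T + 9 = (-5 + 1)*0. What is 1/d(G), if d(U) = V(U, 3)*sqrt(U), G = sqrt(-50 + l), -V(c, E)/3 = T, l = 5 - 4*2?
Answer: -(-53)**(3/4)/1431 ≈ 0.0097063 - 0.0097063*I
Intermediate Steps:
l = -3 (l = 5 - 8 = -3)
T = -9 (T = -9 + (-5 + 1)*0 = -9 - 4*0 = -9 + 0 = -9)
V(c, E) = 27 (V(c, E) = -3*(-9) = 27)
G = I*sqrt(53) (G = sqrt(-50 - 3) = sqrt(-53) = I*sqrt(53) ≈ 7.2801*I)
d(U) = 27*sqrt(U)
1/d(G) = 1/(27*sqrt(I*sqrt(53))) = 1/(27*(53**(1/4)*sqrt(I))) = 1/(27*53**(1/4)*sqrt(I)) = -53**(3/4)*I**(3/2)/1431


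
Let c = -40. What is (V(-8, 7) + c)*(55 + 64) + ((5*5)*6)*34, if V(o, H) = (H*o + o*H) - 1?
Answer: -13107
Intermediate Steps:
V(o, H) = -1 + 2*H*o (V(o, H) = (H*o + H*o) - 1 = 2*H*o - 1 = -1 + 2*H*o)
(V(-8, 7) + c)*(55 + 64) + ((5*5)*6)*34 = ((-1 + 2*7*(-8)) - 40)*(55 + 64) + ((5*5)*6)*34 = ((-1 - 112) - 40)*119 + (25*6)*34 = (-113 - 40)*119 + 150*34 = -153*119 + 5100 = -18207 + 5100 = -13107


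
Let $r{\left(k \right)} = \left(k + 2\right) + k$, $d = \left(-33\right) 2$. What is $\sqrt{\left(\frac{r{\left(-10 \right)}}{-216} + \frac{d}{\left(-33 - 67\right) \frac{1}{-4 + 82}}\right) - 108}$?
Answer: $\frac{i \sqrt{50793}}{30} \approx 7.5124 i$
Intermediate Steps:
$d = -66$
$r{\left(k \right)} = 2 + 2 k$ ($r{\left(k \right)} = \left(2 + k\right) + k = 2 + 2 k$)
$\sqrt{\left(\frac{r{\left(-10 \right)}}{-216} + \frac{d}{\left(-33 - 67\right) \frac{1}{-4 + 82}}\right) - 108} = \sqrt{\left(\frac{2 + 2 \left(-10\right)}{-216} - \frac{66}{\left(-33 - 67\right) \frac{1}{-4 + 82}}\right) - 108} = \sqrt{\left(\left(2 - 20\right) \left(- \frac{1}{216}\right) - \frac{66}{\left(-100\right) \frac{1}{78}}\right) - 108} = \sqrt{\left(\left(-18\right) \left(- \frac{1}{216}\right) - \frac{66}{\left(-100\right) \frac{1}{78}}\right) - 108} = \sqrt{\left(\frac{1}{12} - \frac{66}{- \frac{50}{39}}\right) - 108} = \sqrt{\left(\frac{1}{12} - - \frac{1287}{25}\right) - 108} = \sqrt{\left(\frac{1}{12} + \frac{1287}{25}\right) - 108} = \sqrt{\frac{15469}{300} - 108} = \sqrt{- \frac{16931}{300}} = \frac{i \sqrt{50793}}{30}$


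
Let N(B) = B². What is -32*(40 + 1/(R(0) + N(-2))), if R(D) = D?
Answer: -1288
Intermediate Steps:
-32*(40 + 1/(R(0) + N(-2))) = -32*(40 + 1/(0 + (-2)²)) = -32*(40 + 1/(0 + 4)) = -32*(40 + 1/4) = -32*(40 + ¼) = -32*161/4 = -1288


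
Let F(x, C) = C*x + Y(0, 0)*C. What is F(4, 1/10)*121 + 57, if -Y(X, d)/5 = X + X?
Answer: 527/5 ≈ 105.40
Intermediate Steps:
Y(X, d) = -10*X (Y(X, d) = -5*(X + X) = -10*X)
F(x, C) = C*x (F(x, C) = C*x + (-10*0)*C = C*x + 0*C = C*x + 0 = C*x)
F(4, 1/10)*121 + 57 = (4/10)*121 + 57 = ((⅒)*4)*121 + 57 = (⅖)*121 + 57 = 242/5 + 57 = 527/5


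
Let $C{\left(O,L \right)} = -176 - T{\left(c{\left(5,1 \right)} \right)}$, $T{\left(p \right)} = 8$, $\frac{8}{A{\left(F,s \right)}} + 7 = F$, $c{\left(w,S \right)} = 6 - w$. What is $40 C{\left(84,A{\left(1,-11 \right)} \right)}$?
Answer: $-7360$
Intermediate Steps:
$A{\left(F,s \right)} = \frac{8}{-7 + F}$
$C{\left(O,L \right)} = -184$ ($C{\left(O,L \right)} = -176 - 8 = -184$)
$40 C{\left(84,A{\left(1,-11 \right)} \right)} = 40 \left(-184\right) = -7360$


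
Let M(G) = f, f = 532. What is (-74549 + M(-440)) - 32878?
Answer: -106895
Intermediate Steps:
M(G) = 532
(-74549 + M(-440)) - 32878 = (-74549 + 532) - 32878 = -74017 - 32878 = -106895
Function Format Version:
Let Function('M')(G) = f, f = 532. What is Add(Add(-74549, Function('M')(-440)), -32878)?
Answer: -106895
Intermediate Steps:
Function('M')(G) = 532
Add(Add(-74549, Function('M')(-440)), -32878) = Add(Add(-74549, 532), -32878) = Add(-74017, -32878) = -106895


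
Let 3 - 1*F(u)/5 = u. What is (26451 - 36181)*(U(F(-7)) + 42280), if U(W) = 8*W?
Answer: -415276400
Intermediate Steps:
F(u) = 15 - 5*u
(26451 - 36181)*(U(F(-7)) + 42280) = (26451 - 36181)*(8*(15 - 5*(-7)) + 42280) = -9730*(8*(15 + 35) + 42280) = -9730*(8*50 + 42280) = -9730*(400 + 42280) = -9730*42680 = -415276400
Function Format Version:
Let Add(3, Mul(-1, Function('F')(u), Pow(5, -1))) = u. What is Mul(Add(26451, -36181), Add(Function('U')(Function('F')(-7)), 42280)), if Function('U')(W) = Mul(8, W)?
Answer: -415276400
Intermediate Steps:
Function('F')(u) = Add(15, Mul(-5, u))
Mul(Add(26451, -36181), Add(Function('U')(Function('F')(-7)), 42280)) = Mul(Add(26451, -36181), Add(Mul(8, Add(15, Mul(-5, -7))), 42280)) = Mul(-9730, Add(Mul(8, Add(15, 35)), 42280)) = Mul(-9730, Add(Mul(8, 50), 42280)) = Mul(-9730, Add(400, 42280)) = Mul(-9730, 42680) = -415276400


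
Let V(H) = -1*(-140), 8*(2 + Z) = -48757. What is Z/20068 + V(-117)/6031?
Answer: -271673803/968240864 ≈ -0.28058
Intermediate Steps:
Z = -48773/8 (Z = -2 + (⅛)*(-48757) = -2 - 48757/8 = -48773/8 ≈ -6096.6)
V(H) = 140
Z/20068 + V(-117)/6031 = -48773/8/20068 + 140/6031 = -48773/8*1/20068 + 140*(1/6031) = -48773/160544 + 140/6031 = -271673803/968240864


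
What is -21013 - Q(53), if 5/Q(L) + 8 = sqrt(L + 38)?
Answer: -567391/27 - 5*sqrt(91)/27 ≈ -21016.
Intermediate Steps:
Q(L) = 5/(-8 + sqrt(38 + L)) (Q(L) = 5/(-8 + sqrt(L + 38)) = 5/(-8 + sqrt(38 + L)))
-21013 - Q(53) = -21013 - 5/(-8 + sqrt(38 + 53)) = -21013 - 5/(-8 + sqrt(91))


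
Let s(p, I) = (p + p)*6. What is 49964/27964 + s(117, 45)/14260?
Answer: 46984256/24922915 ≈ 1.8852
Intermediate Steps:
s(p, I) = 12*p (s(p, I) = (2*p)*6 = 12*p)
49964/27964 + s(117, 45)/14260 = 49964/27964 + (12*117)/14260 = 49964*(1/27964) + 1404*(1/14260) = 12491/6991 + 351/3565 = 46984256/24922915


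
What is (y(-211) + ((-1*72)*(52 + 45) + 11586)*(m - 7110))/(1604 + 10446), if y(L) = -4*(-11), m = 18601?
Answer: 26440813/6025 ≈ 4388.5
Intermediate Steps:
y(L) = 44
(y(-211) + ((-1*72)*(52 + 45) + 11586)*(m - 7110))/(1604 + 10446) = (44 + ((-1*72)*(52 + 45) + 11586)*(18601 - 7110))/(1604 + 10446) = (44 + (-72*97 + 11586)*11491)/12050 = (44 + (-6984 + 11586)*11491)*(1/12050) = (44 + 4602*11491)*(1/12050) = (44 + 52881582)*(1/12050) = 52881626*(1/12050) = 26440813/6025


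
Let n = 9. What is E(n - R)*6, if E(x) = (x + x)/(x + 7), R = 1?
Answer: 32/5 ≈ 6.4000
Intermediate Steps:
E(x) = 2*x/(7 + x) (E(x) = (2*x)/(7 + x) = 2*x/(7 + x))
E(n - R)*6 = (2*(9 - 1*1)/(7 + (9 - 1*1)))*6 = (2*(9 - 1)/(7 + (9 - 1)))*6 = (2*8/(7 + 8))*6 = (2*8/15)*6 = (2*8*(1/15))*6 = (16/15)*6 = 32/5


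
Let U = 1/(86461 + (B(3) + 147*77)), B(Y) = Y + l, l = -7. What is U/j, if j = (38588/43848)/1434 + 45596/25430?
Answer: 793148985/139096449935732 ≈ 5.7022e-6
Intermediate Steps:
B(Y) = -7 + Y (B(Y) = Y - 7 = -7 + Y)
j = 358496004989/199873544220 (j = (38588*(1/43848))*(1/1434) + 45596*(1/25430) = (9647/10962)*(1/1434) + 22798/12715 = 9647/15719508 + 22798/12715 = 358496004989/199873544220 ≈ 1.7936)
U = 1/97776 (U = 1/(86461 + ((-7 + 3) + 147*77)) = 1/(86461 + (-4 + 11319)) = 1/(86461 + 11315) = 1/97776 ≈ 1.0227e-5)
U/j = 1/(97776*(358496004989/199873544220)) = (1/97776)*(199873544220/358496004989) = 793148985/139096449935732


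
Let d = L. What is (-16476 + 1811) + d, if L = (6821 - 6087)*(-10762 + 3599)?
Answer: -5272307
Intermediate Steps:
L = -5257642 (L = 734*(-7163) = -5257642)
d = -5257642
(-16476 + 1811) + d = (-16476 + 1811) - 5257642 = -14665 - 5257642 = -5272307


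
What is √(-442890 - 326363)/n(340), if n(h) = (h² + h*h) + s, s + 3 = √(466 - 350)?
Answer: -2*I*√22308337/53452052693 + 231197*I*√769253/53452052693 ≈ 0.0037934*I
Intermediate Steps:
s = -3 + 2*√29 (s = -3 + √(466 - 350) = -3 + √116 = -3 + 2*√29 ≈ 7.7703)
n(h) = -3 + 2*√29 + 2*h² (n(h) = (h² + h*h) + (-3 + 2*√29) = (h² + h²) + (-3 + 2*√29) = 2*h² + (-3 + 2*√29) = -3 + 2*√29 + 2*h²)
√(-442890 - 326363)/n(340) = √(-442890 - 326363)/(-3 + 2*√29 + 2*340²) = √(-769253)/(-3 + 2*√29 + 2*115600) = (I*√769253)/(-3 + 2*√29 + 231200) = (I*√769253)/(231197 + 2*√29) = I*√769253/(231197 + 2*√29)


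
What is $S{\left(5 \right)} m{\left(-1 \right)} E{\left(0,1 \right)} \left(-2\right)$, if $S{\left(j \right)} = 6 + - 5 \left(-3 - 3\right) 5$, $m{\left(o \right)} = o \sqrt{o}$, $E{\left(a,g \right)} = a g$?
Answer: $0$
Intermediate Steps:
$m{\left(o \right)} = o^{\frac{3}{2}}$
$S{\left(j \right)} = 156$ ($S{\left(j \right)} = 6 + \left(-5\right) \left(-6\right) 5 = 6 + 30 \cdot 5 = 6 + 150 = 156$)
$S{\left(5 \right)} m{\left(-1 \right)} E{\left(0,1 \right)} \left(-2\right) = 156 \left(-1\right)^{\frac{3}{2}} \cdot 0 \cdot 1 \left(-2\right) = 156 - i 0 \left(-2\right) = 156 \cdot 0 \left(-2\right) = 156 \cdot 0 = 0$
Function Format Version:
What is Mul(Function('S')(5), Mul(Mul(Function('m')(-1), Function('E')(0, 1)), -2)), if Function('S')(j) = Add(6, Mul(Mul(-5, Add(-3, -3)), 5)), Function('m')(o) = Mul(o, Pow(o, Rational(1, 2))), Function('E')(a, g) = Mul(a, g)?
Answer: 0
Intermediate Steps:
Function('m')(o) = Pow(o, Rational(3, 2))
Function('S')(j) = 156 (Function('S')(j) = Add(6, Mul(Mul(-5, -6), 5)) = Add(6, Mul(30, 5)) = Add(6, 150) = 156)
Mul(Function('S')(5), Mul(Mul(Function('m')(-1), Function('E')(0, 1)), -2)) = Mul(156, Mul(Mul(Pow(-1, Rational(3, 2)), Mul(0, 1)), -2)) = Mul(156, Mul(Mul(Mul(-1, I), 0), -2)) = Mul(156, Mul(0, -2)) = Mul(156, 0) = 0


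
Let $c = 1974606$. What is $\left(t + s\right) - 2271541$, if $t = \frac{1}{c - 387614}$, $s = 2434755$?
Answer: $\frac{259019312289}{1586992} \approx 1.6321 \cdot 10^{5}$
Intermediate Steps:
$t = \frac{1}{1586992}$ ($t = \frac{1}{1974606 - 387614} = \frac{1}{1586992} \approx 6.3012 \cdot 10^{-7}$)
$\left(t + s\right) - 2271541 = \left(\frac{1}{1586992} + 2434755\right) - 2271541 = \frac{3863936706961}{1586992} - 2271541 = \frac{259019312289}{1586992}$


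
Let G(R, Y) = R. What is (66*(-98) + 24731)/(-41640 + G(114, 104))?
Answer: -18263/41526 ≈ -0.43980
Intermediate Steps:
(66*(-98) + 24731)/(-41640 + G(114, 104)) = (66*(-98) + 24731)/(-41640 + 114) = (-6468 + 24731)/(-41526) = 18263*(-1/41526) = -18263/41526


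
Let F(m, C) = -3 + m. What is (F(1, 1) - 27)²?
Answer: 841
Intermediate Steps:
(F(1, 1) - 27)² = ((-3 + 1) - 27)² = (-2 - 27)² = (-29)² = 841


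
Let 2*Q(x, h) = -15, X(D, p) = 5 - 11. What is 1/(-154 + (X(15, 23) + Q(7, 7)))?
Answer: -2/335 ≈ -0.0059702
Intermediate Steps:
X(D, p) = -6
Q(x, h) = -15/2 (Q(x, h) = (½)*(-15) = -15/2)
1/(-154 + (X(15, 23) + Q(7, 7))) = 1/(-154 + (-6 - 15/2)) = 1/(-154 - 27/2) = 1/(-335/2) = -2/335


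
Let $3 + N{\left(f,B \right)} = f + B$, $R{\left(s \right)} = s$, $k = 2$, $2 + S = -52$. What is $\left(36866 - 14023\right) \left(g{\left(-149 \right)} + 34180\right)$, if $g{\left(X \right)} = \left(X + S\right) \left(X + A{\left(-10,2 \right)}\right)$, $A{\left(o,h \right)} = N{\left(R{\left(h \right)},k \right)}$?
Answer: $1467068832$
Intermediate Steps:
$S = -54$ ($S = -2 - 52 = -54$)
$N{\left(f,B \right)} = -3 + B + f$ ($N{\left(f,B \right)} = -3 + \left(f + B\right) = -3 + \left(B + f\right) = -3 + B + f$)
$A{\left(o,h \right)} = -1 + h$ ($A{\left(o,h \right)} = -3 + 2 + h = -1 + h$)
$g{\left(X \right)} = \left(1 + X\right) \left(-54 + X\right)$ ($g{\left(X \right)} = \left(X - 54\right) \left(X + \left(-1 + 2\right)\right) = \left(-54 + X\right) \left(X + 1\right) = \left(-54 + X\right) \left(1 + X\right) = \left(1 + X\right) \left(-54 + X\right)$)
$\left(36866 - 14023\right) \left(g{\left(-149 \right)} + 34180\right) = \left(36866 - 14023\right) \left(\left(-54 + \left(-149\right)^{2} - -7897\right) + 34180\right) = 22843 \left(\left(-54 + 22201 + 7897\right) + 34180\right) = 22843 \left(30044 + 34180\right) = 22843 \cdot 64224 = 1467068832$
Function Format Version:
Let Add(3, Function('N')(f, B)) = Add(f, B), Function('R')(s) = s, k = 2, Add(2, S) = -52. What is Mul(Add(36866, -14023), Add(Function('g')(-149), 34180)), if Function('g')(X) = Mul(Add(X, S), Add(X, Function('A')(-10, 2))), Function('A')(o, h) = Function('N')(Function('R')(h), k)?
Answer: 1467068832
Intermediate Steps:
S = -54 (S = Add(-2, -52) = -54)
Function('N')(f, B) = Add(-3, B, f) (Function('N')(f, B) = Add(-3, Add(f, B)) = Add(-3, Add(B, f)) = Add(-3, B, f))
Function('A')(o, h) = Add(-1, h) (Function('A')(o, h) = Add(-3, 2, h) = Add(-1, h))
Function('g')(X) = Mul(Add(1, X), Add(-54, X)) (Function('g')(X) = Mul(Add(X, -54), Add(X, Add(-1, 2))) = Mul(Add(-54, X), Add(X, 1)) = Mul(Add(-54, X), Add(1, X)) = Mul(Add(1, X), Add(-54, X)))
Mul(Add(36866, -14023), Add(Function('g')(-149), 34180)) = Mul(Add(36866, -14023), Add(Add(-54, Pow(-149, 2), Mul(-53, -149)), 34180)) = Mul(22843, Add(Add(-54, 22201, 7897), 34180)) = Mul(22843, Add(30044, 34180)) = Mul(22843, 64224) = 1467068832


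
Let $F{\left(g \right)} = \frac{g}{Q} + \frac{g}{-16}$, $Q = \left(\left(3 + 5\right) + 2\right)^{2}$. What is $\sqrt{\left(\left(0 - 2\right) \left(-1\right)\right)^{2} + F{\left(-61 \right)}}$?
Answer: $\frac{\sqrt{2881}}{20} \approx 2.6837$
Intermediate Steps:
$Q = 100$ ($Q = \left(8 + 2\right)^{2} = 10^{2} = 100$)
$F{\left(g \right)} = - \frac{21 g}{400}$ ($F{\left(g \right)} = \frac{g}{100} + \frac{g}{-16} = g \frac{1}{100} + g \left(- \frac{1}{16}\right) = \frac{g}{100} - \frac{g}{16} = - \frac{21 g}{400}$)
$\sqrt{\left(\left(0 - 2\right) \left(-1\right)\right)^{2} + F{\left(-61 \right)}} = \sqrt{\left(\left(0 - 2\right) \left(-1\right)\right)^{2} - - \frac{1281}{400}} = \sqrt{\left(\left(-2\right) \left(-1\right)\right)^{2} + \frac{1281}{400}} = \sqrt{2^{2} + \frac{1281}{400}} = \sqrt{4 + \frac{1281}{400}} = \sqrt{\frac{2881}{400}} = \frac{\sqrt{2881}}{20}$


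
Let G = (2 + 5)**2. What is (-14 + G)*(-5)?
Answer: -175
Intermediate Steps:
G = 49 (G = 7**2 = 49)
(-14 + G)*(-5) = (-14 + 49)*(-5) = 35*(-5) = -175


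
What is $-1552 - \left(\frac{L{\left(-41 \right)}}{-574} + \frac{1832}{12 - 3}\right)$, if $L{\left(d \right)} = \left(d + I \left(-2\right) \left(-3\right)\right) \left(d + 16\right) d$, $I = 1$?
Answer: $- \frac{32725}{18} \approx -1818.1$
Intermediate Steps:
$L{\left(d \right)} = d \left(6 + d\right) \left(16 + d\right)$ ($L{\left(d \right)} = \left(d + 1 \left(-2\right) \left(-3\right)\right) \left(d + 16\right) d = \left(d - -6\right) \left(16 + d\right) d = \left(d + 6\right) \left(16 + d\right) d = \left(6 + d\right) \left(16 + d\right) d = d \left(6 + d\right) \left(16 + d\right)$)
$-1552 - \left(\frac{L{\left(-41 \right)}}{-574} + \frac{1832}{12 - 3}\right) = -1552 - \left(\frac{\left(-41\right) \left(96 + \left(-41\right)^{2} + 22 \left(-41\right)\right)}{-574} + \frac{1832}{12 - 3}\right) = -1552 - \left(- 41 \left(96 + 1681 - 902\right) \left(- \frac{1}{574}\right) + \frac{1832}{12 - 3}\right) = -1552 - \left(\left(-41\right) 875 \left(- \frac{1}{574}\right) + \frac{1832}{9}\right) = -1552 - \left(\left(-35875\right) \left(- \frac{1}{574}\right) + 1832 \cdot \frac{1}{9}\right) = -1552 - \left(\frac{125}{2} + \frac{1832}{9}\right) = -1552 - \frac{4789}{18} = - \frac{32725}{18}$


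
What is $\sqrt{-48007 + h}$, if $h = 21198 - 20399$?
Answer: $2 i \sqrt{11802} \approx 217.27 i$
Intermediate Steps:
$h = 799$
$\sqrt{-48007 + h} = \sqrt{-48007 + 799} = \sqrt{-47208} = 2 i \sqrt{11802}$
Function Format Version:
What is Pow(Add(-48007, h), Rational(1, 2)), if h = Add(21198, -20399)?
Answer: Mul(2, I, Pow(11802, Rational(1, 2))) ≈ Mul(217.27, I)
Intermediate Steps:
h = 799
Pow(Add(-48007, h), Rational(1, 2)) = Pow(Add(-48007, 799), Rational(1, 2)) = Pow(-47208, Rational(1, 2)) = Mul(2, I, Pow(11802, Rational(1, 2)))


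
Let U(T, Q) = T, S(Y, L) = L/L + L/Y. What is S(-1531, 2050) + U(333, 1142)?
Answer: 509304/1531 ≈ 332.66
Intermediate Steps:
S(Y, L) = 1 + L/Y
S(-1531, 2050) + U(333, 1142) = (2050 - 1531)/(-1531) + 333 = -1/1531*519 + 333 = -519/1531 + 333 = 509304/1531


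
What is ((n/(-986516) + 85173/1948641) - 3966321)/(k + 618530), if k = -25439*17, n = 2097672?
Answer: -635393562841739930/29807398841231221 ≈ -21.317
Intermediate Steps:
k = -432463
((n/(-986516) + 85173/1948641) - 3966321)/(k + 618530) = ((2097672/(-986516) + 85173/1948641) - 3966321)/(-432463 + 618530) = ((2097672*(-1/986516) + 85173*(1/1948641)) - 3966321)/186067 = ((-524418/246629 + 28391/649547) - 3966321)*(1/186067) = (-333632094707/160197127063 - 3966321)*(1/186067) = -635393562841739930/160197127063*1/186067 = -635393562841739930/29807398841231221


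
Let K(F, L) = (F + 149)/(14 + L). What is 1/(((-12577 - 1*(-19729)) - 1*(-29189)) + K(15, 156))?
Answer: 85/3089067 ≈ 2.7516e-5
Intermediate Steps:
K(F, L) = (149 + F)/(14 + L)
1/(((-12577 - 1*(-19729)) - 1*(-29189)) + K(15, 156)) = 1/(((-12577 - 1*(-19729)) - 1*(-29189)) + (149 + 15)/(14 + 156)) = 1/(((-12577 + 19729) + 29189) + 164/170) = 1/((7152 + 29189) + (1/170)*164) = 1/(36341 + 82/85) = 1/(3089067/85) = 85/3089067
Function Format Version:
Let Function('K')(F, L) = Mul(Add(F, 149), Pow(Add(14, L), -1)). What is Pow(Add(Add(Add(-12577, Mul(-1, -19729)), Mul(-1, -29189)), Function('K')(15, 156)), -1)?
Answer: Rational(85, 3089067) ≈ 2.7516e-5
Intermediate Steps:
Function('K')(F, L) = Mul(Pow(Add(14, L), -1), Add(149, F)) (Function('K')(F, L) = Mul(Add(149, F), Pow(Add(14, L), -1)) = Mul(Pow(Add(14, L), -1), Add(149, F)))
Pow(Add(Add(Add(-12577, Mul(-1, -19729)), Mul(-1, -29189)), Function('K')(15, 156)), -1) = Pow(Add(Add(Add(-12577, Mul(-1, -19729)), Mul(-1, -29189)), Mul(Pow(Add(14, 156), -1), Add(149, 15))), -1) = Pow(Add(Add(Add(-12577, 19729), 29189), Mul(Pow(170, -1), 164)), -1) = Pow(Add(Add(7152, 29189), Mul(Rational(1, 170), 164)), -1) = Pow(Add(36341, Rational(82, 85)), -1) = Pow(Rational(3089067, 85), -1) = Rational(85, 3089067)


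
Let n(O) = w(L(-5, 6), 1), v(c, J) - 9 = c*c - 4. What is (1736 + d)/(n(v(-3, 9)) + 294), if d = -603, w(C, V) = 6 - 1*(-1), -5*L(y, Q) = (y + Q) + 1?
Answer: 1133/301 ≈ 3.7641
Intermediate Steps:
L(y, Q) = -⅕ - Q/5 - y/5 (L(y, Q) = -((y + Q) + 1)/5 = -((Q + y) + 1)/5 = -(1 + Q + y)/5 = -⅕ - Q/5 - y/5)
v(c, J) = 5 + c² (v(c, J) = 9 + (c*c - 4) = 9 + (c² - 4) = 9 + (-4 + c²) = 5 + c²)
w(C, V) = 7 (w(C, V) = 6 + 1 = 7)
n(O) = 7
(1736 + d)/(n(v(-3, 9)) + 294) = (1736 - 603)/(7 + 294) = 1133/301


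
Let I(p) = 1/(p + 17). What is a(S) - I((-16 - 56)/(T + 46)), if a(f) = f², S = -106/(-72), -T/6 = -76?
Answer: 11559583/5483376 ≈ 2.1081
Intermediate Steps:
T = 456 (T = -6*(-76) = 456)
I(p) = 1/(17 + p)
S = 53/36 (S = -106*(-1/72) = 53/36 ≈ 1.4722)
a(S) - I((-16 - 56)/(T + 46)) = (53/36)² - 1/(17 + (-16 - 56)/(456 + 46)) = 2809/1296 - 1/(17 - 72/502) = 2809/1296 - 1/(17 - 72*1/502) = 2809/1296 - 1/(17 - 36/251) = 2809/1296 - 1/4231/251 = 2809/1296 - 1*251/4231 = 2809/1296 - 251/4231 = 11559583/5483376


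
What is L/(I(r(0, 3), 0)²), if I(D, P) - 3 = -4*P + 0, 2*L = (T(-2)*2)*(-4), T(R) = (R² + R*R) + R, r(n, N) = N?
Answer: -8/3 ≈ -2.6667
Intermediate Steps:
T(R) = R + 2*R² (T(R) = (R² + R²) + R = 2*R² + R = R + 2*R²)
L = -24 (L = ((-2*(1 + 2*(-2))*2)*(-4))/2 = ((-2*(1 - 4)*2)*(-4))/2 = ((-2*(-3)*2)*(-4))/2 = ((6*2)*(-4))/2 = (12*(-4))/2 = (½)*(-48) = -24)
I(D, P) = 3 - 4*P (I(D, P) = 3 + (-4*P + 0) = 3 - 4*P)
L/(I(r(0, 3), 0)²) = -24/(3 - 4*0)² = -24/(3 + 0)² = -24/(3²) = -24/9 = -24*⅑ = -8/3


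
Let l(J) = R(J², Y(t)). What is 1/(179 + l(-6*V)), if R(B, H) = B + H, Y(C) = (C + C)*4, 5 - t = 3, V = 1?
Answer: 1/231 ≈ 0.0043290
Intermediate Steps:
t = 2 (t = 5 - 1*3 = 5 - 3 = 2)
Y(C) = 8*C (Y(C) = (2*C)*4 = 8*C)
l(J) = 16 + J² (l(J) = J² + 8*2 = J² + 16 = 16 + J²)
1/(179 + l(-6*V)) = 1/(179 + (16 + (-6*1)²)) = 1/(179 + (16 + (-6)²)) = 1/(179 + (16 + 36)) = 1/(179 + 52) = 1/231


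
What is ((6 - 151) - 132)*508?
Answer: -140716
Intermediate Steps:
((6 - 151) - 132)*508 = (-145 - 132)*508 = -277*508 = -140716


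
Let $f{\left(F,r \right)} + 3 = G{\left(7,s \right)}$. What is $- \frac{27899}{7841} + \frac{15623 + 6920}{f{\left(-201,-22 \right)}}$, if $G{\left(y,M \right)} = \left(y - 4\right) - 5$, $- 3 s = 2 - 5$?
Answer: $- \frac{176899158}{39205} \approx -4512.2$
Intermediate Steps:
$s = 1$ ($s = - \frac{2 - 5}{3} = \left(- \frac{1}{3}\right) \left(-3\right) = 1$)
$G{\left(y,M \right)} = -9 + y$ ($G{\left(y,M \right)} = \left(-4 + y\right) - 5 = -9 + y$)
$f{\left(F,r \right)} = -5$ ($f{\left(F,r \right)} = -3 + \left(-9 + 7\right) = -3 - 2 = -5$)
$- \frac{27899}{7841} + \frac{15623 + 6920}{f{\left(-201,-22 \right)}} = - \frac{27899}{7841} + \frac{15623 + 6920}{-5} = \left(-27899\right) \frac{1}{7841} + 22543 \left(- \frac{1}{5}\right) = - \frac{27899}{7841} - \frac{22543}{5} = - \frac{176899158}{39205}$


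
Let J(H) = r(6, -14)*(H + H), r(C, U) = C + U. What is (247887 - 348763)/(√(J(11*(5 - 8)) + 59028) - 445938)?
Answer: 1874351737/8285860012 + 25219*√14889/24857580036 ≈ 0.22633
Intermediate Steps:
J(H) = -16*H (J(H) = (6 - 14)*(H + H) = -16*H)
(247887 - 348763)/(√(J(11*(5 - 8)) + 59028) - 445938) = (247887 - 348763)/(√(-176*(5 - 8) + 59028) - 445938) = -100876/(√(-176*(-3) + 59028) - 445938) = -100876/(√(-16*(-33) + 59028) - 445938) = -100876/(√(528 + 59028) - 445938) = -100876/(√59556 - 445938) = -100876/(2*√14889 - 445938) = -100876/(-445938 + 2*√14889)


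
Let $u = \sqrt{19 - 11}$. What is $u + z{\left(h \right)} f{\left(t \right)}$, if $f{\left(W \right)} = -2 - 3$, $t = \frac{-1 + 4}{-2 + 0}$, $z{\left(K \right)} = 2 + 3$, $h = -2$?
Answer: $-25 + 2 \sqrt{2} \approx -22.172$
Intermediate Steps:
$z{\left(K \right)} = 5$
$u = 2 \sqrt{2}$ ($u = \sqrt{8} = 2 \sqrt{2} \approx 2.8284$)
$t = - \frac{3}{2}$ ($t = \frac{3}{-2} = 3 \left(- \frac{1}{2}\right) = - \frac{3}{2} \approx -1.5$)
$f{\left(W \right)} = -5$
$u + z{\left(h \right)} f{\left(t \right)} = 2 \sqrt{2} + 5 \left(-5\right) = 2 \sqrt{2} - 25 = -25 + 2 \sqrt{2}$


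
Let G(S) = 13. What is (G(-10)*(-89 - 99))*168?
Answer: -410592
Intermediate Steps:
(G(-10)*(-89 - 99))*168 = (13*(-89 - 99))*168 = (13*(-188))*168 = -2444*168 = -410592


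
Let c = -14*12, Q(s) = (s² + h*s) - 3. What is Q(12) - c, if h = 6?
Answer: 381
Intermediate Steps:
Q(s) = -3 + s² + 6*s (Q(s) = (s² + 6*s) - 3 = -3 + s² + 6*s)
c = -168
Q(12) - c = (-3 + 12² + 6*12) - 1*(-168) = (-3 + 144 + 72) + 168 = 213 + 168 = 381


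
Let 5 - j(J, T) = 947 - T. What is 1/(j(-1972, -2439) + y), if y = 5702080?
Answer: 1/5698699 ≈ 1.7548e-7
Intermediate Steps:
j(J, T) = -942 + T (j(J, T) = 5 - (947 - T) = 5 + (-947 + T) = -942 + T)
1/(j(-1972, -2439) + y) = 1/((-942 - 2439) + 5702080) = 1/(-3381 + 5702080) = 1/5698699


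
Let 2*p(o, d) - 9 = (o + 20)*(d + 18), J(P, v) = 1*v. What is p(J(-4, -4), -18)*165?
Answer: 1485/2 ≈ 742.50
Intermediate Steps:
J(P, v) = v
p(o, d) = 9/2 + (18 + d)*(20 + o)/2 (p(o, d) = 9/2 + ((o + 20)*(d + 18))/2 = 9/2 + ((20 + o)*(18 + d))/2 = 9/2 + ((18 + d)*(20 + o))/2 = 9/2 + (18 + d)*(20 + o)/2)
p(J(-4, -4), -18)*165 = (369/2 + 9*(-4) + 10*(-18) + (1/2)*(-18)*(-4))*165 = (369/2 - 36 - 180 + 36)*165 = (9/2)*165 = 1485/2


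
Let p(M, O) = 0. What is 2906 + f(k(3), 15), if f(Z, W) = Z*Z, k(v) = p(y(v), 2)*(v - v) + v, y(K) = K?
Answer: 2915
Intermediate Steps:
k(v) = v (k(v) = 0*(v - v) + v = 0*0 + v = 0 + v = v)
f(Z, W) = Z²
2906 + f(k(3), 15) = 2906 + 3² = 2906 + 9 = 2915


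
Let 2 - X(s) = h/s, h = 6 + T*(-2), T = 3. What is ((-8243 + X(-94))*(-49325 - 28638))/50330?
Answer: 642493083/50330 ≈ 12766.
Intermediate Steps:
h = 0 (h = 6 + 3*(-2) = 6 - 6 = 0)
X(s) = 2 (X(s) = 2 - 0/s = 2 - 1*0 = 2 + 0 = 2)
((-8243 + X(-94))*(-49325 - 28638))/50330 = ((-8243 + 2)*(-49325 - 28638))/50330 = -8241*(-77963)*(1/50330) = 642493083*(1/50330) = 642493083/50330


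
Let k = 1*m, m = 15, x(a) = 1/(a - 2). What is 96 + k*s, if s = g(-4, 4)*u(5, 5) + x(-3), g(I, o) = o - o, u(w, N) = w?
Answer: 93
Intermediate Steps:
g(I, o) = 0
x(a) = 1/(-2 + a)
s = -⅕ (s = 0*5 + 1/(-2 - 3) = 0 + 1/(-5) = 0 - ⅕ = -⅕ ≈ -0.20000)
k = 15 (k = 1*15 = 15)
96 + k*s = 96 + 15*(-⅕) = 96 - 3 = 93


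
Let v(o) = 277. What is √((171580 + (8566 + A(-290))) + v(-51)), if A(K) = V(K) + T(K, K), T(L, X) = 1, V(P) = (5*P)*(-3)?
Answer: √184774 ≈ 429.85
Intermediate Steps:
V(P) = -15*P
A(K) = 1 - 15*K (A(K) = -15*K + 1 = 1 - 15*K)
√((171580 + (8566 + A(-290))) + v(-51)) = √((171580 + (8566 + (1 - 15*(-290)))) + 277) = √((171580 + (8566 + (1 + 4350))) + 277) = √((171580 + (8566 + 4351)) + 277) = √((171580 + 12917) + 277) = √(184497 + 277) = √184774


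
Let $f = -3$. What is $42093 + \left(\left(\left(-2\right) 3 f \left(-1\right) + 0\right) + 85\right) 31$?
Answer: $44170$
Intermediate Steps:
$42093 + \left(\left(\left(-2\right) 3 f \left(-1\right) + 0\right) + 85\right) 31 = 42093 + \left(\left(\left(-2\right) 3 \left(-3\right) \left(-1\right) + 0\right) + 85\right) 31 = 42093 + \left(\left(\left(-6\right) \left(-3\right) \left(-1\right) + 0\right) + 85\right) 31 = 42093 + \left(\left(18 \left(-1\right) + 0\right) + 85\right) 31 = 42093 + \left(\left(-18 + 0\right) + 85\right) 31 = 42093 + \left(-18 + 85\right) 31 = 42093 + 67 \cdot 31 = 42093 + 2077 = 44170$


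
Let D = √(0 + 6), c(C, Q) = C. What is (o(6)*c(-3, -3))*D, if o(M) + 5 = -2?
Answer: 21*√6 ≈ 51.439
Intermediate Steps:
o(M) = -7 (o(M) = -5 - 2 = -7)
D = √6 ≈ 2.4495
(o(6)*c(-3, -3))*D = (-7*(-3))*√6 = 21*√6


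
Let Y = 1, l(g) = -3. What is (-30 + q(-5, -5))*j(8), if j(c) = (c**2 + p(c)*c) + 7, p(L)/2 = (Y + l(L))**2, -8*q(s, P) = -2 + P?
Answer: -31455/8 ≈ -3931.9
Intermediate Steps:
q(s, P) = 1/4 - P/8 (q(s, P) = -(-2 + P)/8 = 1/4 - P/8)
p(L) = 8 (p(L) = 2*(1 - 3)**2 = 2*(-2)**2 = 2*4 = 8)
j(c) = 7 + c**2 + 8*c (j(c) = (c**2 + 8*c) + 7 = 7 + c**2 + 8*c)
(-30 + q(-5, -5))*j(8) = (-30 + (1/4 - 1/8*(-5)))*(7 + 8**2 + 8*8) = (-30 + (1/4 + 5/8))*(7 + 64 + 64) = (-30 + 7/8)*135 = -233/8*135 = -31455/8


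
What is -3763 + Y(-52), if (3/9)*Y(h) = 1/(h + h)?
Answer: -391355/104 ≈ -3763.0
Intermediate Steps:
Y(h) = 3/(2*h) (Y(h) = 3/(h + h) = 3/((2*h)) = 3*(1/(2*h)) = 3/(2*h))
-3763 + Y(-52) = -3763 + (3/2)/(-52) = -3763 + (3/2)*(-1/52) = -3763 - 3/104 = -391355/104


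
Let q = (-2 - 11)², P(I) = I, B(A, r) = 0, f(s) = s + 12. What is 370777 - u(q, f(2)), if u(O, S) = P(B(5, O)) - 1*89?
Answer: 370866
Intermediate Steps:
f(s) = 12 + s
q = 169 (q = (-13)² = 169)
u(O, S) = -89 (u(O, S) = 0 - 1*89 = 0 - 89 = -89)
370777 - u(q, f(2)) = 370777 - 1*(-89) = 370777 + 89 = 370866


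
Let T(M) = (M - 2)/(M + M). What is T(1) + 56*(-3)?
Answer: -337/2 ≈ -168.50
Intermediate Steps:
T(M) = (-2 + M)/(2*M) (T(M) = (-2 + M)/((2*M)) = (-2 + M)*(1/(2*M)) = (-2 + M)/(2*M))
T(1) + 56*(-3) = (1/2)*(-2 + 1)/1 + 56*(-3) = (1/2)*1*(-1) - 168 = -1/2 - 168 = -337/2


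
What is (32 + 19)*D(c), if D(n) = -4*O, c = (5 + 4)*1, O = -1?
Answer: 204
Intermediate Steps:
c = 9 (c = 9*1 = 9)
D(n) = 4 (D(n) = -4*(-1) = 4)
(32 + 19)*D(c) = (32 + 19)*4 = 51*4 = 204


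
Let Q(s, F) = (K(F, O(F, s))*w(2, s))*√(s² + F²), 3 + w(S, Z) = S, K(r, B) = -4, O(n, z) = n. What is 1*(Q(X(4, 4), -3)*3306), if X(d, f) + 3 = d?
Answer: 13224*√10 ≈ 41818.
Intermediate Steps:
w(S, Z) = -3 + S
X(d, f) = -3 + d
Q(s, F) = 4*√(F² + s²) (Q(s, F) = (-4*(-3 + 2))*√(s² + F²) = (-4*(-1))*√(F² + s²) = 4*√(F² + s²))
1*(Q(X(4, 4), -3)*3306) = 1*((4*√((-3)² + (-3 + 4)²))*3306) = 1*((4*√(9 + 1²))*3306) = 1*((4*√(9 + 1))*3306) = 1*((4*√10)*3306) = 1*(13224*√10) = 13224*√10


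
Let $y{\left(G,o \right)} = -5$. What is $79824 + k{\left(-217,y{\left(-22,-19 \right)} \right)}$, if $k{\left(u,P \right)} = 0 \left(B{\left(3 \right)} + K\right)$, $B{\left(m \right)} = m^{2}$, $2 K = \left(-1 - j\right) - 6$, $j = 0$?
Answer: $79824$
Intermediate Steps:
$K = - \frac{7}{2}$ ($K = \frac{\left(-1 - 0\right) - 6}{2} = \frac{\left(-1 + 0\right) - 6}{2} = \frac{-1 - 6}{2} = \frac{1}{2} \left(-7\right) = - \frac{7}{2} \approx -3.5$)
$k{\left(u,P \right)} = 0$ ($k{\left(u,P \right)} = 0 \left(3^{2} - \frac{7}{2}\right) = 0 \left(9 - \frac{7}{2}\right) = 0 \cdot \frac{11}{2} = 0$)
$79824 + k{\left(-217,y{\left(-22,-19 \right)} \right)} = 79824 + 0 = 79824$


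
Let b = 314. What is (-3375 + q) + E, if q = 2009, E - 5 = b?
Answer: -1047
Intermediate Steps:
E = 319 (E = 5 + 314 = 319)
(-3375 + q) + E = (-3375 + 2009) + 319 = -1366 + 319 = -1047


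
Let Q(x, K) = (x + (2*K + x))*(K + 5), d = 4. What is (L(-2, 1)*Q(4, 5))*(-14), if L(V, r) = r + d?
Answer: -12600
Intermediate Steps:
L(V, r) = 4 + r (L(V, r) = r + 4 = 4 + r)
Q(x, K) = (5 + K)*(2*K + 2*x) (Q(x, K) = (x + (x + 2*K))*(5 + K) = (2*K + 2*x)*(5 + K) = (5 + K)*(2*K + 2*x))
(L(-2, 1)*Q(4, 5))*(-14) = ((4 + 1)*(2*5² + 10*5 + 10*4 + 2*5*4))*(-14) = (5*(2*25 + 50 + 40 + 40))*(-14) = (5*(50 + 50 + 40 + 40))*(-14) = (5*180)*(-14) = 900*(-14) = -12600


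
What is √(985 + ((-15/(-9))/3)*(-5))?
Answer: 2*√2210/3 ≈ 31.340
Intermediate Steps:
√(985 + ((-15/(-9))/3)*(-5)) = √(985 + ((-15*(-⅑))/3)*(-5)) = √(985 + ((⅓)*(5/3))*(-5)) = √(985 + (5/9)*(-5)) = √(985 - 25/9) = √(8840/9) = 2*√2210/3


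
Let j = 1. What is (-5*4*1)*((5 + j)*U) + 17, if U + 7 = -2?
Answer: 1097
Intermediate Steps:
U = -9 (U = -7 - 2 = -9)
(-5*4*1)*((5 + j)*U) + 17 = (-5*4*1)*((5 + 1)*(-9)) + 17 = (-20*1)*(6*(-9)) + 17 = -20*(-54) + 17 = 1080 + 17 = 1097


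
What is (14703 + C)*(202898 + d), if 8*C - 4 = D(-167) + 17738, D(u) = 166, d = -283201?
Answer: -2720906549/2 ≈ -1.3605e+9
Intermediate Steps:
C = 4477/2 (C = 1/2 + (166 + 17738)/8 = 1/2 + (1/8)*17904 = 1/2 + 2238 = 4477/2 ≈ 2238.5)
(14703 + C)*(202898 + d) = (14703 + 4477/2)*(202898 - 283201) = (33883/2)*(-80303) = -2720906549/2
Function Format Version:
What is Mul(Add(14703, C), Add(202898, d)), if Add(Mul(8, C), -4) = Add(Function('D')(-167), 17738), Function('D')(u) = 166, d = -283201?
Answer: Rational(-2720906549, 2) ≈ -1.3605e+9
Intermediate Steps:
C = Rational(4477, 2) (C = Add(Rational(1, 2), Mul(Rational(1, 8), Add(166, 17738))) = Add(Rational(1, 2), Mul(Rational(1, 8), 17904)) = Add(Rational(1, 2), 2238) = Rational(4477, 2) ≈ 2238.5)
Mul(Add(14703, C), Add(202898, d)) = Mul(Add(14703, Rational(4477, 2)), Add(202898, -283201)) = Mul(Rational(33883, 2), -80303) = Rational(-2720906549, 2)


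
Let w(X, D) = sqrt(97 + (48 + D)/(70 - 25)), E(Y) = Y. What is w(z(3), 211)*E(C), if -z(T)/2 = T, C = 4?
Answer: 272*sqrt(5)/15 ≈ 40.547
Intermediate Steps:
z(T) = -2*T
w(X, D) = sqrt(1471/15 + D/45) (w(X, D) = sqrt(97 + (48 + D)/45) = sqrt(97 + (48 + D)*(1/45)) = sqrt(97 + (16/15 + D/45)) = sqrt(1471/15 + D/45))
w(z(3), 211)*E(C) = (sqrt(22065 + 5*211)/15)*4 = (sqrt(22065 + 1055)/15)*4 = (sqrt(23120)/15)*4 = ((68*sqrt(5))/15)*4 = (68*sqrt(5)/15)*4 = 272*sqrt(5)/15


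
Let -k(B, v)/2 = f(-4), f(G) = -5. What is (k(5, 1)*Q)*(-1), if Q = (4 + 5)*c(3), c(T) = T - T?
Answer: 0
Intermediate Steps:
c(T) = 0
k(B, v) = 10 (k(B, v) = -2*(-5) = 10)
Q = 0 (Q = (4 + 5)*0 = 9*0 = 0)
(k(5, 1)*Q)*(-1) = (10*0)*(-1) = 0*(-1) = 0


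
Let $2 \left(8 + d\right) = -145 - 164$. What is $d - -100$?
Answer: $- \frac{125}{2} \approx -62.5$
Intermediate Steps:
$d = - \frac{325}{2}$ ($d = -8 + \frac{-145 - 164}{2} = -8 + \frac{1}{2} \left(-309\right) = -8 - \frac{309}{2} = - \frac{325}{2} \approx -162.5$)
$d - -100 = - \frac{325}{2} - -100 = - \frac{325}{2} + 100 = - \frac{125}{2}$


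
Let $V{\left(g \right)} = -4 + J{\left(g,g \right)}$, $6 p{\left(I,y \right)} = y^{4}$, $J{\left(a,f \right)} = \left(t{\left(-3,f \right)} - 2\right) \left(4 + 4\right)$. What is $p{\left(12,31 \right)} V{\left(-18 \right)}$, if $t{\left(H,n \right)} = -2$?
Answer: $-5541126$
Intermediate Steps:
$J{\left(a,f \right)} = -32$ ($J{\left(a,f \right)} = \left(-2 - 2\right) \left(4 + 4\right) = \left(-4\right) 8 = -32$)
$p{\left(I,y \right)} = \frac{y^{4}}{6}$
$V{\left(g \right)} = -36$ ($V{\left(g \right)} = -4 - 32 = -36$)
$p{\left(12,31 \right)} V{\left(-18 \right)} = \frac{31^{4}}{6} \left(-36\right) = \frac{1}{6} \cdot 923521 \left(-36\right) = \frac{923521}{6} \left(-36\right) = -5541126$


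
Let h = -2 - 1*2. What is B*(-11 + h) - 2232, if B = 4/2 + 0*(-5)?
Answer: -2262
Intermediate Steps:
h = -4 (h = -2 - 2 = -4)
B = 2 (B = 4*(½) + 0 = 2 + 0 = 2)
B*(-11 + h) - 2232 = 2*(-11 - 4) - 2232 = 2*(-15) - 2232 = -30 - 2232 = -2262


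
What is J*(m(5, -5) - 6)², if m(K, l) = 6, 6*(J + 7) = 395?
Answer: 0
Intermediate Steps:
J = 353/6 (J = -7 + (⅙)*395 = -7 + 395/6 = 353/6 ≈ 58.833)
J*(m(5, -5) - 6)² = 353*(6 - 6)²/6 = (353/6)*0² = (353/6)*0 = 0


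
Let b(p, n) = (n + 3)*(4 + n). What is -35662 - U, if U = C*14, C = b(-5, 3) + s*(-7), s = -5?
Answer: -36740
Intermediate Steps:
b(p, n) = (3 + n)*(4 + n)
C = 77 (C = (12 + 3² + 7*3) - 5*(-7) = (12 + 9 + 21) + 35 = 42 + 35 = 77)
U = 1078 (U = 77*14 = 1078)
-35662 - U = -35662 - 1*1078 = -35662 - 1078 = -36740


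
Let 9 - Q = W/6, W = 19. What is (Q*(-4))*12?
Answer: -280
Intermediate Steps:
Q = 35/6 (Q = 9 - 19/6 = 35/6 ≈ 5.8333)
(Q*(-4))*12 = ((35/6)*(-4))*12 = -70/3*12 = -280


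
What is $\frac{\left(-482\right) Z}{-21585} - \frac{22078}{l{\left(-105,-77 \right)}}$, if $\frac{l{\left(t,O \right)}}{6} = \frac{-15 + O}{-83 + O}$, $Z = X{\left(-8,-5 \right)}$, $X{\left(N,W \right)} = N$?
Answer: $- \frac{3177112888}{496455} \approx -6399.6$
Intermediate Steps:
$Z = -8$
$l{\left(t,O \right)} = \frac{6 \left(-15 + O\right)}{-83 + O}$ ($l{\left(t,O \right)} = 6 \frac{-15 + O}{-83 + O} = \frac{6 \left(-15 + O\right)}{-83 + O}$)
$\frac{\left(-482\right) Z}{-21585} - \frac{22078}{l{\left(-105,-77 \right)}} = \frac{\left(-482\right) \left(-8\right)}{-21585} - \frac{22078}{6 \frac{1}{-83 - 77} \left(-15 - 77\right)} = 3856 \left(- \frac{1}{21585}\right) - \frac{22078}{6 \frac{1}{-160} \left(-92\right)} = - \frac{3856}{21585} - \frac{22078}{6 \left(- \frac{1}{160}\right) \left(-92\right)} = - \frac{3856}{21585} - \frac{22078}{\frac{69}{20}} = - \frac{3856}{21585} - \frac{441560}{69} = - \frac{3177112888}{496455}$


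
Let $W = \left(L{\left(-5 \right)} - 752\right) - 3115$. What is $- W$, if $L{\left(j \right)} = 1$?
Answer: $3866$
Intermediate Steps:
$W = -3866$ ($W = \left(1 - 752\right) - 3115 = -751 - 3115 = -3866$)
$- W = \left(-1\right) \left(-3866\right) = 3866$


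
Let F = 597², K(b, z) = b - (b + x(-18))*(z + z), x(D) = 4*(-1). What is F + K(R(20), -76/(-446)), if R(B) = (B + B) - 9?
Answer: 79484068/223 ≈ 3.5643e+5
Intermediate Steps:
x(D) = -4
R(B) = -9 + 2*B (R(B) = 2*B - 9 = -9 + 2*B)
K(b, z) = b - 2*z*(-4 + b) (K(b, z) = b - (b - 4)*(z + z) = b - (-4 + b)*2*z = b - 2*z*(-4 + b))
F = 356409
F + K(R(20), -76/(-446)) = 356409 + ((-9 + 2*20) + 8*(-76/(-446)) - 2*(-9 + 2*20)*(-76/(-446))) = 356409 + ((-9 + 40) + 8*(-76*(-1/446)) - 2*(-9 + 40)*(-76*(-1/446))) = 356409 + (31 + 8*(38/223) - 2*31*38/223) = 356409 + (31 + 304/223 - 2356/223) = 356409 + 4861/223 = 79484068/223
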